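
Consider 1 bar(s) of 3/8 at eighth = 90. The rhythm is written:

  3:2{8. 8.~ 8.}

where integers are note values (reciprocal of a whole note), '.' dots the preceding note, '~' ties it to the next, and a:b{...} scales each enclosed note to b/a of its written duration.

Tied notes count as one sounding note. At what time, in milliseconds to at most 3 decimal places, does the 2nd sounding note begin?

note 2 onset = 1b = 666.667ms

1. 0.0ms @ 0 + 666.667ms (1)
2. 666.667ms @ 1 + 1333.333ms (2)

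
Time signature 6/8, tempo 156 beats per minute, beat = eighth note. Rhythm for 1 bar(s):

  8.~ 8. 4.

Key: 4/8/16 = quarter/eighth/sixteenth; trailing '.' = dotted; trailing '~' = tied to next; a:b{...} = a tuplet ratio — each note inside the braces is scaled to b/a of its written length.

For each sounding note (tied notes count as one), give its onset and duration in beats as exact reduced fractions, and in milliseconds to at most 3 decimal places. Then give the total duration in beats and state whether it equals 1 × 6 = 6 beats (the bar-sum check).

1) 0.0ms=0b +1153.846ms=3b
2) 1153.846ms=3b +1153.846ms=3b
Σ=6b of 6 (156bpm 6/8) — PASS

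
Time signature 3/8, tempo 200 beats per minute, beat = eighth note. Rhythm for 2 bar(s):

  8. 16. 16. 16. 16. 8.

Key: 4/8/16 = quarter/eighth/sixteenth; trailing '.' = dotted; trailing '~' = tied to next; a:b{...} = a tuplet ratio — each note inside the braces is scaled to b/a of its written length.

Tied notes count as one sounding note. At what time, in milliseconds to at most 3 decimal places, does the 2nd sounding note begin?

1. 0.0ms @ 0 + 450.0ms (3/2)
2. 450.0ms @ 3/2 + 225.0ms (3/4)
3. 675.0ms @ 9/4 + 225.0ms (3/4)
4. 900.0ms @ 3 + 225.0ms (3/4)
5. 1125.0ms @ 15/4 + 225.0ms (3/4)
6. 1350.0ms @ 9/2 + 450.0ms (3/2)

note 2 onset = 3/2b = 450.0ms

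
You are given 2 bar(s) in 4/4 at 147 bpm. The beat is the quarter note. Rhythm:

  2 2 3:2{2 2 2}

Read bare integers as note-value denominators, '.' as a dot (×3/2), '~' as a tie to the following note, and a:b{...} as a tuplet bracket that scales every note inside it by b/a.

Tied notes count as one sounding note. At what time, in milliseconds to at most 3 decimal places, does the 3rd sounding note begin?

1. 0.0ms @ 0 + 816.327ms (2)
2. 816.327ms @ 2 + 816.327ms (2)
3. 1632.653ms @ 4 + 544.218ms (4/3)
4. 2176.871ms @ 16/3 + 544.218ms (4/3)
5. 2721.088ms @ 20/3 + 544.218ms (4/3)

note 3 onset = 4b = 1632.653ms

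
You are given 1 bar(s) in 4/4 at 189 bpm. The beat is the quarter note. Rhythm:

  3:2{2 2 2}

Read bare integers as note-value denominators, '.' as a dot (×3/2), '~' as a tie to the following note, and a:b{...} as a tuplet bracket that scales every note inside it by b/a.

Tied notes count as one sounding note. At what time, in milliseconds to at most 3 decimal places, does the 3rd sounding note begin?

note 3 onset = 8/3b = 846.561ms

1. 0.0ms @ 0 + 423.28ms (4/3)
2. 423.28ms @ 4/3 + 423.28ms (4/3)
3. 846.561ms @ 8/3 + 423.28ms (4/3)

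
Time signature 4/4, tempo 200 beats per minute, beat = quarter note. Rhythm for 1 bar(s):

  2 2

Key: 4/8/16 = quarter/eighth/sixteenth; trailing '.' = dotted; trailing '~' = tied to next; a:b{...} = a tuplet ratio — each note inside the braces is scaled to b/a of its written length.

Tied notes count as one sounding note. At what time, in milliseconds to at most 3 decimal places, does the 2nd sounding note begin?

note 2 onset = 2b = 600.0ms

1. 0.0ms @ 0 + 600.0ms (2)
2. 600.0ms @ 2 + 600.0ms (2)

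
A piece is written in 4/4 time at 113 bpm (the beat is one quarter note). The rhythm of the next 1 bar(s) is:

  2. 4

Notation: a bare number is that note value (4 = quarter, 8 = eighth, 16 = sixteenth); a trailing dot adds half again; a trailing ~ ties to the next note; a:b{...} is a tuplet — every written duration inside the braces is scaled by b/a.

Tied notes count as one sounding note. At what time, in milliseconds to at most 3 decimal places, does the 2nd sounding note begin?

note 2 onset = 3b = 1592.92ms

1. 0.0ms @ 0 + 1592.92ms (3)
2. 1592.92ms @ 3 + 530.973ms (1)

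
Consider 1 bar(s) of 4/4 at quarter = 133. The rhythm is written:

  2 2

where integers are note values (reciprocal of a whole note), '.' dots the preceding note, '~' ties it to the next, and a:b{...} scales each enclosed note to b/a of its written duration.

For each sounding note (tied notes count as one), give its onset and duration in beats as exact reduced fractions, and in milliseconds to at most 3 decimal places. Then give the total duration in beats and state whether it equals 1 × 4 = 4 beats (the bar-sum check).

1) 0.0ms=0b +902.256ms=2b
2) 902.256ms=2b +902.256ms=2b
Σ=4b of 4 (133bpm 4/4) — PASS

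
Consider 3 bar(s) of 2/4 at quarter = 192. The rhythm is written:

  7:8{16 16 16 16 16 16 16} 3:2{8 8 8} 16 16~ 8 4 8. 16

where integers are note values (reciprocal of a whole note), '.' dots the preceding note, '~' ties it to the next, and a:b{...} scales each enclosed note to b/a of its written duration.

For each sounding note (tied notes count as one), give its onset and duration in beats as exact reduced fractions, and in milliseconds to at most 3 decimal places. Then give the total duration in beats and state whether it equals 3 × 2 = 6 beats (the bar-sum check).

1) 0.0ms=0b +89.286ms=2/7b
2) 89.286ms=2/7b +89.286ms=2/7b
3) 178.571ms=4/7b +89.286ms=2/7b
4) 267.857ms=6/7b +89.286ms=2/7b
5) 357.143ms=8/7b +89.286ms=2/7b
6) 446.429ms=10/7b +89.286ms=2/7b
7) 535.714ms=12/7b +89.286ms=2/7b
8) 625.0ms=2b +104.167ms=1/3b
9) 729.167ms=7/3b +104.167ms=1/3b
10) 833.333ms=8/3b +104.167ms=1/3b
11) 937.5ms=3b +78.125ms=1/4b
12) 1015.625ms=13/4b +234.375ms=3/4b
13) 1250.0ms=4b +312.5ms=1b
14) 1562.5ms=5b +234.375ms=3/4b
15) 1796.875ms=23/4b +78.125ms=1/4b
Σ=6b of 6 (192bpm 2/4) — PASS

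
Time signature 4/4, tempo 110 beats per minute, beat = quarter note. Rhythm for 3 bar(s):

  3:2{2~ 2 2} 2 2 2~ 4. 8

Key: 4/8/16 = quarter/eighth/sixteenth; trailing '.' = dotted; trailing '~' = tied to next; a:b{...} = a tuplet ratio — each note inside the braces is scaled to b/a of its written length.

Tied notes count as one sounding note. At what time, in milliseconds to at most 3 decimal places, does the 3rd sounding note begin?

1. 0.0ms @ 0 + 1454.545ms (8/3)
2. 1454.545ms @ 8/3 + 727.273ms (4/3)
3. 2181.818ms @ 4 + 1090.909ms (2)
4. 3272.727ms @ 6 + 1090.909ms (2)
5. 4363.636ms @ 8 + 1909.091ms (7/2)
6. 6272.727ms @ 23/2 + 272.727ms (1/2)

note 3 onset = 4b = 2181.818ms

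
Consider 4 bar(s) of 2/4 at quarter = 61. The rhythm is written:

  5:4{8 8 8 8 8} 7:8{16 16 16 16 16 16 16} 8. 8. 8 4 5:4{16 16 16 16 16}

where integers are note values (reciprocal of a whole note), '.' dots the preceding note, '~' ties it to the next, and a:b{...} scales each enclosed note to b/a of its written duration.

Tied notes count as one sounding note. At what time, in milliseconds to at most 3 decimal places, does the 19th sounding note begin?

1. 0.0ms @ 0 + 393.443ms (2/5)
2. 393.443ms @ 2/5 + 393.443ms (2/5)
3. 786.885ms @ 4/5 + 393.443ms (2/5)
4. 1180.328ms @ 6/5 + 393.443ms (2/5)
5. 1573.77ms @ 8/5 + 393.443ms (2/5)
6. 1967.213ms @ 2 + 281.03ms (2/7)
7. 2248.244ms @ 16/7 + 281.03ms (2/7)
8. 2529.274ms @ 18/7 + 281.03ms (2/7)
9. 2810.304ms @ 20/7 + 281.03ms (2/7)
10. 3091.335ms @ 22/7 + 281.03ms (2/7)
11. 3372.365ms @ 24/7 + 281.03ms (2/7)
12. 3653.396ms @ 26/7 + 281.03ms (2/7)
13. 3934.426ms @ 4 + 737.705ms (3/4)
14. 4672.131ms @ 19/4 + 737.705ms (3/4)
15. 5409.836ms @ 11/2 + 491.803ms (1/2)
16. 5901.639ms @ 6 + 983.607ms (1)
17. 6885.246ms @ 7 + 196.721ms (1/5)
18. 7081.967ms @ 36/5 + 196.721ms (1/5)
19. 7278.689ms @ 37/5 + 196.721ms (1/5)
20. 7475.41ms @ 38/5 + 196.721ms (1/5)
21. 7672.131ms @ 39/5 + 196.721ms (1/5)

note 19 onset = 37/5b = 7278.689ms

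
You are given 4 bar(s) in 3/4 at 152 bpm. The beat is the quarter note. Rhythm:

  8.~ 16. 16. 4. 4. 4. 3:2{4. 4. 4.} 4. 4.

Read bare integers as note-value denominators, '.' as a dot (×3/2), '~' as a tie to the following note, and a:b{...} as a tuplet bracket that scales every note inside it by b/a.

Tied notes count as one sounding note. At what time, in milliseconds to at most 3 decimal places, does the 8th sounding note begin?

note 8 onset = 8b = 3157.895ms

1. 0.0ms @ 0 + 444.079ms (9/8)
2. 444.079ms @ 9/8 + 148.026ms (3/8)
3. 592.105ms @ 3/2 + 592.105ms (3/2)
4. 1184.211ms @ 3 + 592.105ms (3/2)
5. 1776.316ms @ 9/2 + 592.105ms (3/2)
6. 2368.421ms @ 6 + 394.737ms (1)
7. 2763.158ms @ 7 + 394.737ms (1)
8. 3157.895ms @ 8 + 394.737ms (1)
9. 3552.632ms @ 9 + 592.105ms (3/2)
10. 4144.737ms @ 21/2 + 592.105ms (3/2)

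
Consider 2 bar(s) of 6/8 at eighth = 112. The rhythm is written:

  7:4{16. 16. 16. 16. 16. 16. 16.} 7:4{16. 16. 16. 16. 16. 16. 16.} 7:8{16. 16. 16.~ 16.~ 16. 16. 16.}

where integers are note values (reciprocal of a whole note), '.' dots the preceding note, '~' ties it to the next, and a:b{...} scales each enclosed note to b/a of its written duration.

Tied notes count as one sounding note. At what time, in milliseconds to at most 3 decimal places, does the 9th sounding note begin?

1. 0.0ms @ 0 + 229.592ms (3/7)
2. 229.592ms @ 3/7 + 229.592ms (3/7)
3. 459.184ms @ 6/7 + 229.592ms (3/7)
4. 688.776ms @ 9/7 + 229.592ms (3/7)
5. 918.367ms @ 12/7 + 229.592ms (3/7)
6. 1147.959ms @ 15/7 + 229.592ms (3/7)
7. 1377.551ms @ 18/7 + 229.592ms (3/7)
8. 1607.143ms @ 3 + 229.592ms (3/7)
9. 1836.735ms @ 24/7 + 229.592ms (3/7)
10. 2066.327ms @ 27/7 + 229.592ms (3/7)
11. 2295.918ms @ 30/7 + 229.592ms (3/7)
12. 2525.51ms @ 33/7 + 229.592ms (3/7)
13. 2755.102ms @ 36/7 + 229.592ms (3/7)
14. 2984.694ms @ 39/7 + 229.592ms (3/7)
15. 3214.286ms @ 6 + 459.184ms (6/7)
16. 3673.469ms @ 48/7 + 459.184ms (6/7)
17. 4132.653ms @ 54/7 + 1377.551ms (18/7)
18. 5510.204ms @ 72/7 + 459.184ms (6/7)
19. 5969.388ms @ 78/7 + 459.184ms (6/7)

note 9 onset = 24/7b = 1836.735ms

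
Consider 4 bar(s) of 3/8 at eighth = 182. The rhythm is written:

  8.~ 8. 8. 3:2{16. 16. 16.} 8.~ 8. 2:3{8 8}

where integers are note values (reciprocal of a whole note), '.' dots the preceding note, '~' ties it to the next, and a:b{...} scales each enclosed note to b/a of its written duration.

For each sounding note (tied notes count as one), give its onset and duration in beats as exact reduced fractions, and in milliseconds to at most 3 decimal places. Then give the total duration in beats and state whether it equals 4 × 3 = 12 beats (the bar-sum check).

1) 0.0ms=0b +989.011ms=3b
2) 989.011ms=3b +494.505ms=3/2b
3) 1483.516ms=9/2b +164.835ms=1/2b
4) 1648.352ms=5b +164.835ms=1/2b
5) 1813.187ms=11/2b +164.835ms=1/2b
6) 1978.022ms=6b +989.011ms=3b
7) 2967.033ms=9b +494.505ms=3/2b
8) 3461.538ms=21/2b +494.505ms=3/2b
Σ=12b of 12 (182bpm 3/8) — PASS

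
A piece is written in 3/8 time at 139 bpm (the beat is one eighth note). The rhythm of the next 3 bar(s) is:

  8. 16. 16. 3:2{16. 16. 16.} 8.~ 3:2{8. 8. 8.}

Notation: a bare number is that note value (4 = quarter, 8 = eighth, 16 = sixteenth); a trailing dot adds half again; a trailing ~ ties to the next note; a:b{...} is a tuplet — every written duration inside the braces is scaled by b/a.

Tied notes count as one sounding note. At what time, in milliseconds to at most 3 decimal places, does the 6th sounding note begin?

note 6 onset = 4b = 1726.619ms

1. 0.0ms @ 0 + 647.482ms (3/2)
2. 647.482ms @ 3/2 + 323.741ms (3/4)
3. 971.223ms @ 9/4 + 323.741ms (3/4)
4. 1294.964ms @ 3 + 215.827ms (1/2)
5. 1510.791ms @ 7/2 + 215.827ms (1/2)
6. 1726.619ms @ 4 + 215.827ms (1/2)
7. 1942.446ms @ 9/2 + 1079.137ms (5/2)
8. 3021.583ms @ 7 + 431.655ms (1)
9. 3453.237ms @ 8 + 431.655ms (1)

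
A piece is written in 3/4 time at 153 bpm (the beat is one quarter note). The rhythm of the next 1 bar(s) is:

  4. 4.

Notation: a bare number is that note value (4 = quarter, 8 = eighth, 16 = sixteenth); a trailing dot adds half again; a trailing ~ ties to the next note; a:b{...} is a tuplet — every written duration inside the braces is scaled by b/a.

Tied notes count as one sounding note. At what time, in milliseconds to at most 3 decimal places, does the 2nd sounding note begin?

1. 0.0ms @ 0 + 588.235ms (3/2)
2. 588.235ms @ 3/2 + 588.235ms (3/2)

note 2 onset = 3/2b = 588.235ms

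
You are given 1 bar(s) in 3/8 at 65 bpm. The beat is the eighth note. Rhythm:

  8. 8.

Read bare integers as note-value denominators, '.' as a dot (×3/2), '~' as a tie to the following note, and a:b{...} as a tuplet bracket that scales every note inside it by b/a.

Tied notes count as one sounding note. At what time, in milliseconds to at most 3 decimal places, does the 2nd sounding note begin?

1. 0.0ms @ 0 + 1384.615ms (3/2)
2. 1384.615ms @ 3/2 + 1384.615ms (3/2)

note 2 onset = 3/2b = 1384.615ms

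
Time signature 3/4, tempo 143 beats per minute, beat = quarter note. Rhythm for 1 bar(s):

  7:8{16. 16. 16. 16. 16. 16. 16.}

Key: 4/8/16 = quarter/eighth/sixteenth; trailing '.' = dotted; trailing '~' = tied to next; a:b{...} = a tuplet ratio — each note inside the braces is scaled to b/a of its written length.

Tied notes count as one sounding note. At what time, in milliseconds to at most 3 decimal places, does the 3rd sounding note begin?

1. 0.0ms @ 0 + 179.82ms (3/7)
2. 179.82ms @ 3/7 + 179.82ms (3/7)
3. 359.64ms @ 6/7 + 179.82ms (3/7)
4. 539.461ms @ 9/7 + 179.82ms (3/7)
5. 719.281ms @ 12/7 + 179.82ms (3/7)
6. 899.101ms @ 15/7 + 179.82ms (3/7)
7. 1078.921ms @ 18/7 + 179.82ms (3/7)

note 3 onset = 6/7b = 359.64ms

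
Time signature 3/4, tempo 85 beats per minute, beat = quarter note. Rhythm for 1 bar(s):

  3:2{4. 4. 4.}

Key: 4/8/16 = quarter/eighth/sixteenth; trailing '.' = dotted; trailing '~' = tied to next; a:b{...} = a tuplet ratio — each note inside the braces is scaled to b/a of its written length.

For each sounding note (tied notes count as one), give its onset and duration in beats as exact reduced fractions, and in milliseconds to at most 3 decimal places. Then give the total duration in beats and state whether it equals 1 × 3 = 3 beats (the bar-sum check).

1) 0.0ms=0b +705.882ms=1b
2) 705.882ms=1b +705.882ms=1b
3) 1411.765ms=2b +705.882ms=1b
Σ=3b of 3 (85bpm 3/4) — PASS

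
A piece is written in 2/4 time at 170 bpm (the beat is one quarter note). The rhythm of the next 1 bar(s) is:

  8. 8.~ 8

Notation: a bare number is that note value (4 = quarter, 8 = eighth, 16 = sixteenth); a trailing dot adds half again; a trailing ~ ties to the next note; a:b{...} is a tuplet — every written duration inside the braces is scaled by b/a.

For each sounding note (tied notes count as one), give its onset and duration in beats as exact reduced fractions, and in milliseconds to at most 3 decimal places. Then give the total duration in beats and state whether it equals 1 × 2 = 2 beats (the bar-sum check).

1) 0.0ms=0b +264.706ms=3/4b
2) 264.706ms=3/4b +441.176ms=5/4b
Σ=2b of 2 (170bpm 2/4) — PASS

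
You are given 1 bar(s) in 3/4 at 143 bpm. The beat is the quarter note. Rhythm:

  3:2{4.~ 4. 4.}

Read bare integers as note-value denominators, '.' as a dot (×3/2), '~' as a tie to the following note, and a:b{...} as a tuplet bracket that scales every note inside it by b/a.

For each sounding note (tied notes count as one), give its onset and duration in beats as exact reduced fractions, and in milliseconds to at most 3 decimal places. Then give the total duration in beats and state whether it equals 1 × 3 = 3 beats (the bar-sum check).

1) 0.0ms=0b +839.161ms=2b
2) 839.161ms=2b +419.58ms=1b
Σ=3b of 3 (143bpm 3/4) — PASS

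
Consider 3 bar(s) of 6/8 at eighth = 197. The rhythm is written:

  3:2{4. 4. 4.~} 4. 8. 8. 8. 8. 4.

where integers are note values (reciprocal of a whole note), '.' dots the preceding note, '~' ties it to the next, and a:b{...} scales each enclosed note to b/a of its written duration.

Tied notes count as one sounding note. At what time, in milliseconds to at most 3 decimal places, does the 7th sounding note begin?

note 7 onset = 27/2b = 4111.675ms

1. 0.0ms @ 0 + 609.137ms (2)
2. 609.137ms @ 2 + 609.137ms (2)
3. 1218.274ms @ 4 + 1522.843ms (5)
4. 2741.117ms @ 9 + 456.853ms (3/2)
5. 3197.97ms @ 21/2 + 456.853ms (3/2)
6. 3654.822ms @ 12 + 456.853ms (3/2)
7. 4111.675ms @ 27/2 + 456.853ms (3/2)
8. 4568.528ms @ 15 + 913.706ms (3)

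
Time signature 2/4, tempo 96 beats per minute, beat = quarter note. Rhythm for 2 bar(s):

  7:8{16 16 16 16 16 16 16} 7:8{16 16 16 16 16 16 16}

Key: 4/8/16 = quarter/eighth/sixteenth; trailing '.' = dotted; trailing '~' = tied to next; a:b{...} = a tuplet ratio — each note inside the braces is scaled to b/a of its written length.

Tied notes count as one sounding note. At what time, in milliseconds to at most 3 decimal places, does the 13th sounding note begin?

note 13 onset = 24/7b = 2142.857ms

1. 0.0ms @ 0 + 178.571ms (2/7)
2. 178.571ms @ 2/7 + 178.571ms (2/7)
3. 357.143ms @ 4/7 + 178.571ms (2/7)
4. 535.714ms @ 6/7 + 178.571ms (2/7)
5. 714.286ms @ 8/7 + 178.571ms (2/7)
6. 892.857ms @ 10/7 + 178.571ms (2/7)
7. 1071.429ms @ 12/7 + 178.571ms (2/7)
8. 1250.0ms @ 2 + 178.571ms (2/7)
9. 1428.571ms @ 16/7 + 178.571ms (2/7)
10. 1607.143ms @ 18/7 + 178.571ms (2/7)
11. 1785.714ms @ 20/7 + 178.571ms (2/7)
12. 1964.286ms @ 22/7 + 178.571ms (2/7)
13. 2142.857ms @ 24/7 + 178.571ms (2/7)
14. 2321.429ms @ 26/7 + 178.571ms (2/7)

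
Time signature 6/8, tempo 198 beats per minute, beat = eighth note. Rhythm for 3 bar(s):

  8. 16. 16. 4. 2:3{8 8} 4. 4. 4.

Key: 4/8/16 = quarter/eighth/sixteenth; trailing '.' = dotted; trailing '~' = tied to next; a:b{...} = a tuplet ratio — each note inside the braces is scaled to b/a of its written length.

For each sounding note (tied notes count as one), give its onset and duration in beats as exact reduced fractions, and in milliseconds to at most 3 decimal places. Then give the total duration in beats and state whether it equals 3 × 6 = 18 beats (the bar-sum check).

1) 0.0ms=0b +454.545ms=3/2b
2) 454.545ms=3/2b +227.273ms=3/4b
3) 681.818ms=9/4b +227.273ms=3/4b
4) 909.091ms=3b +909.091ms=3b
5) 1818.182ms=6b +454.545ms=3/2b
6) 2272.727ms=15/2b +454.545ms=3/2b
7) 2727.273ms=9b +909.091ms=3b
8) 3636.364ms=12b +909.091ms=3b
9) 4545.455ms=15b +909.091ms=3b
Σ=18b of 18 (198bpm 6/8) — PASS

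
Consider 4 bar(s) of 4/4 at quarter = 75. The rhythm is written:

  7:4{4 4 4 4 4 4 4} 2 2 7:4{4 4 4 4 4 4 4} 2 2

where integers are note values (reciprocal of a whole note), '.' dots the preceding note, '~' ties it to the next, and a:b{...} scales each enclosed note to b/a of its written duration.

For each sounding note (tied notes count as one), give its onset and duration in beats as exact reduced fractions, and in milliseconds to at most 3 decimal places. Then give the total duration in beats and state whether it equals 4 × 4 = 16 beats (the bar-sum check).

1) 0.0ms=0b +457.143ms=4/7b
2) 457.143ms=4/7b +457.143ms=4/7b
3) 914.286ms=8/7b +457.143ms=4/7b
4) 1371.429ms=12/7b +457.143ms=4/7b
5) 1828.571ms=16/7b +457.143ms=4/7b
6) 2285.714ms=20/7b +457.143ms=4/7b
7) 2742.857ms=24/7b +457.143ms=4/7b
8) 3200.0ms=4b +1600.0ms=2b
9) 4800.0ms=6b +1600.0ms=2b
10) 6400.0ms=8b +457.143ms=4/7b
11) 6857.143ms=60/7b +457.143ms=4/7b
12) 7314.286ms=64/7b +457.143ms=4/7b
13) 7771.429ms=68/7b +457.143ms=4/7b
14) 8228.571ms=72/7b +457.143ms=4/7b
15) 8685.714ms=76/7b +457.143ms=4/7b
16) 9142.857ms=80/7b +457.143ms=4/7b
17) 9600.0ms=12b +1600.0ms=2b
18) 11200.0ms=14b +1600.0ms=2b
Σ=16b of 16 (75bpm 4/4) — PASS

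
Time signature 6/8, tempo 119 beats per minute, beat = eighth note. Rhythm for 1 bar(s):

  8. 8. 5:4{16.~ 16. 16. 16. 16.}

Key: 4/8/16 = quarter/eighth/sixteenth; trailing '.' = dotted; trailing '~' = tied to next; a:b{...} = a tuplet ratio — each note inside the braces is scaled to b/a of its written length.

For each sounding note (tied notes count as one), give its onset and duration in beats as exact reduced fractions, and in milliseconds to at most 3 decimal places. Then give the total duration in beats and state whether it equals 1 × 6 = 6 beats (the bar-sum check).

1) 0.0ms=0b +756.303ms=3/2b
2) 756.303ms=3/2b +756.303ms=3/2b
3) 1512.605ms=3b +605.042ms=6/5b
4) 2117.647ms=21/5b +302.521ms=3/5b
5) 2420.168ms=24/5b +302.521ms=3/5b
6) 2722.689ms=27/5b +302.521ms=3/5b
Σ=6b of 6 (119bpm 6/8) — PASS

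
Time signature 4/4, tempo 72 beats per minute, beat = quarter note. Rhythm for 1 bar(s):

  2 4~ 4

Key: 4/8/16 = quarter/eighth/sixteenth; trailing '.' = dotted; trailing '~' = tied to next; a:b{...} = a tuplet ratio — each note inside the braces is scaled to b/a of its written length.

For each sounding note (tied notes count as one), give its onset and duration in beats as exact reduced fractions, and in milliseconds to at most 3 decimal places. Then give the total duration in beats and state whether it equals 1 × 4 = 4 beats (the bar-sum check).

1) 0.0ms=0b +1666.667ms=2b
2) 1666.667ms=2b +1666.667ms=2b
Σ=4b of 4 (72bpm 4/4) — PASS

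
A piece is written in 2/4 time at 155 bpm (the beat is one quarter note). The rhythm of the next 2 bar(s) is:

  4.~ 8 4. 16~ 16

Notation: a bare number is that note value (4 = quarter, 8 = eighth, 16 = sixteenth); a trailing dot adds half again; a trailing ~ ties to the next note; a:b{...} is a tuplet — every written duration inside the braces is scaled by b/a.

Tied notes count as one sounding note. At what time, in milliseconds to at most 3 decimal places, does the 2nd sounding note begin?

1. 0.0ms @ 0 + 774.194ms (2)
2. 774.194ms @ 2 + 580.645ms (3/2)
3. 1354.839ms @ 7/2 + 193.548ms (1/2)

note 2 onset = 2b = 774.194ms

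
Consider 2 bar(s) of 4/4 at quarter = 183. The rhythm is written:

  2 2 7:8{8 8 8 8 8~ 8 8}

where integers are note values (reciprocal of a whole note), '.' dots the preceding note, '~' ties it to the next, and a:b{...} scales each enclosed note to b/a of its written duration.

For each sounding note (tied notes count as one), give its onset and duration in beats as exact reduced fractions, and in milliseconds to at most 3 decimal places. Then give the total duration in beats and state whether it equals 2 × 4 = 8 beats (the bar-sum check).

1) 0.0ms=0b +655.738ms=2b
2) 655.738ms=2b +655.738ms=2b
3) 1311.475ms=4b +187.354ms=4/7b
4) 1498.829ms=32/7b +187.354ms=4/7b
5) 1686.183ms=36/7b +187.354ms=4/7b
6) 1873.536ms=40/7b +187.354ms=4/7b
7) 2060.89ms=44/7b +374.707ms=8/7b
8) 2435.597ms=52/7b +187.354ms=4/7b
Σ=8b of 8 (183bpm 4/4) — PASS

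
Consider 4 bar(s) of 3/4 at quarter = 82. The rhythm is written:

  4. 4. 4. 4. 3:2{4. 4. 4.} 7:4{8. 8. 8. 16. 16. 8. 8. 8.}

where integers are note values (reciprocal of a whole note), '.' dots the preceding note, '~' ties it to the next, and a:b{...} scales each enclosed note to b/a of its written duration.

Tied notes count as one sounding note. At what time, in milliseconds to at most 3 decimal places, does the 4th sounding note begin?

note 4 onset = 9/2b = 3292.683ms

1. 0.0ms @ 0 + 1097.561ms (3/2)
2. 1097.561ms @ 3/2 + 1097.561ms (3/2)
3. 2195.122ms @ 3 + 1097.561ms (3/2)
4. 3292.683ms @ 9/2 + 1097.561ms (3/2)
5. 4390.244ms @ 6 + 731.707ms (1)
6. 5121.951ms @ 7 + 731.707ms (1)
7. 5853.659ms @ 8 + 731.707ms (1)
8. 6585.366ms @ 9 + 313.589ms (3/7)
9. 6898.955ms @ 66/7 + 313.589ms (3/7)
10. 7212.544ms @ 69/7 + 313.589ms (3/7)
11. 7526.132ms @ 72/7 + 156.794ms (3/14)
12. 7682.927ms @ 21/2 + 156.794ms (3/14)
13. 7839.721ms @ 75/7 + 313.589ms (3/7)
14. 8153.31ms @ 78/7 + 313.589ms (3/7)
15. 8466.899ms @ 81/7 + 313.589ms (3/7)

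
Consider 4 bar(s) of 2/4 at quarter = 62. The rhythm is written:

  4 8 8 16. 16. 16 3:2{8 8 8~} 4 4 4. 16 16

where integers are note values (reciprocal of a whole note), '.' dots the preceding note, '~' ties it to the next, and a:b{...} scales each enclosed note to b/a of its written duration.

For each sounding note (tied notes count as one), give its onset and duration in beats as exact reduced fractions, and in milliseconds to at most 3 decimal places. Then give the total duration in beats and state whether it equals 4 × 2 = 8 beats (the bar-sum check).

1) 0.0ms=0b +967.742ms=1b
2) 967.742ms=1b +483.871ms=1/2b
3) 1451.613ms=3/2b +483.871ms=1/2b
4) 1935.484ms=2b +362.903ms=3/8b
5) 2298.387ms=19/8b +362.903ms=3/8b
6) 2661.29ms=11/4b +241.935ms=1/4b
7) 2903.226ms=3b +322.581ms=1/3b
8) 3225.806ms=10/3b +322.581ms=1/3b
9) 3548.387ms=11/3b +1290.323ms=4/3b
10) 4838.71ms=5b +967.742ms=1b
11) 5806.452ms=6b +1451.613ms=3/2b
12) 7258.065ms=15/2b +241.935ms=1/4b
13) 7500.0ms=31/4b +241.935ms=1/4b
Σ=8b of 8 (62bpm 2/4) — PASS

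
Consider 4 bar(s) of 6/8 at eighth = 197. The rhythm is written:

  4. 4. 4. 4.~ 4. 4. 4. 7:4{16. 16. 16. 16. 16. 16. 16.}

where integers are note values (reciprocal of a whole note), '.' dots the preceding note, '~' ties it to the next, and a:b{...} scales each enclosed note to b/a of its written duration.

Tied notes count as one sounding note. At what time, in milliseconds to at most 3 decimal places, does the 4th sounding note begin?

note 4 onset = 9b = 2741.117ms

1. 0.0ms @ 0 + 913.706ms (3)
2. 913.706ms @ 3 + 913.706ms (3)
3. 1827.411ms @ 6 + 913.706ms (3)
4. 2741.117ms @ 9 + 1827.411ms (6)
5. 4568.528ms @ 15 + 913.706ms (3)
6. 5482.234ms @ 18 + 913.706ms (3)
7. 6395.939ms @ 21 + 130.529ms (3/7)
8. 6526.468ms @ 150/7 + 130.529ms (3/7)
9. 6656.998ms @ 153/7 + 130.529ms (3/7)
10. 6787.527ms @ 156/7 + 130.529ms (3/7)
11. 6918.057ms @ 159/7 + 130.529ms (3/7)
12. 7048.586ms @ 162/7 + 130.529ms (3/7)
13. 7179.115ms @ 165/7 + 130.529ms (3/7)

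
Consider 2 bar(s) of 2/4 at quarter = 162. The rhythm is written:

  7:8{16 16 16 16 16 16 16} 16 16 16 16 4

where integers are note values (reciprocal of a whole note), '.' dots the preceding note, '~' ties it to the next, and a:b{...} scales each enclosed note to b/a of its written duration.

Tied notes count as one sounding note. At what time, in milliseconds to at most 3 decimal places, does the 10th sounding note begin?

1. 0.0ms @ 0 + 105.82ms (2/7)
2. 105.82ms @ 2/7 + 105.82ms (2/7)
3. 211.64ms @ 4/7 + 105.82ms (2/7)
4. 317.46ms @ 6/7 + 105.82ms (2/7)
5. 423.28ms @ 8/7 + 105.82ms (2/7)
6. 529.101ms @ 10/7 + 105.82ms (2/7)
7. 634.921ms @ 12/7 + 105.82ms (2/7)
8. 740.741ms @ 2 + 92.593ms (1/4)
9. 833.333ms @ 9/4 + 92.593ms (1/4)
10. 925.926ms @ 5/2 + 92.593ms (1/4)
11. 1018.519ms @ 11/4 + 92.593ms (1/4)
12. 1111.111ms @ 3 + 370.37ms (1)

note 10 onset = 5/2b = 925.926ms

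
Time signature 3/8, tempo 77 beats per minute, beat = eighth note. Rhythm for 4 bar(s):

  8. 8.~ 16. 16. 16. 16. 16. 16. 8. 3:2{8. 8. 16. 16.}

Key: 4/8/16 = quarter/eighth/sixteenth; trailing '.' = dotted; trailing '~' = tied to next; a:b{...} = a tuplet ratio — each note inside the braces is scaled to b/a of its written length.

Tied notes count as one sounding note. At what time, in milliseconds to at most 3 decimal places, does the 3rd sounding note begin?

1. 0.0ms @ 0 + 1168.831ms (3/2)
2. 1168.831ms @ 3/2 + 1753.247ms (9/4)
3. 2922.078ms @ 15/4 + 584.416ms (3/4)
4. 3506.494ms @ 9/2 + 584.416ms (3/4)
5. 4090.909ms @ 21/4 + 584.416ms (3/4)
6. 4675.325ms @ 6 + 584.416ms (3/4)
7. 5259.74ms @ 27/4 + 584.416ms (3/4)
8. 5844.156ms @ 15/2 + 1168.831ms (3/2)
9. 7012.987ms @ 9 + 779.221ms (1)
10. 7792.208ms @ 10 + 779.221ms (1)
11. 8571.429ms @ 11 + 389.61ms (1/2)
12. 8961.039ms @ 23/2 + 389.61ms (1/2)

note 3 onset = 15/4b = 2922.078ms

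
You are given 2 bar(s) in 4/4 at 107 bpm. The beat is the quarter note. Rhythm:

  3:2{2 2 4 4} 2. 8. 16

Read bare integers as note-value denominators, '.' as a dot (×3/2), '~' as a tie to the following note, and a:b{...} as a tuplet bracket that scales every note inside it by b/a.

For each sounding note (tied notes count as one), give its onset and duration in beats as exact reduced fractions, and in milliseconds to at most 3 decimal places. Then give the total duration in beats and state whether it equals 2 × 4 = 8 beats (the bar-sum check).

1) 0.0ms=0b +747.664ms=4/3b
2) 747.664ms=4/3b +747.664ms=4/3b
3) 1495.327ms=8/3b +373.832ms=2/3b
4) 1869.159ms=10/3b +373.832ms=2/3b
5) 2242.991ms=4b +1682.243ms=3b
6) 3925.234ms=7b +420.561ms=3/4b
7) 4345.794ms=31/4b +140.187ms=1/4b
Σ=8b of 8 (107bpm 4/4) — PASS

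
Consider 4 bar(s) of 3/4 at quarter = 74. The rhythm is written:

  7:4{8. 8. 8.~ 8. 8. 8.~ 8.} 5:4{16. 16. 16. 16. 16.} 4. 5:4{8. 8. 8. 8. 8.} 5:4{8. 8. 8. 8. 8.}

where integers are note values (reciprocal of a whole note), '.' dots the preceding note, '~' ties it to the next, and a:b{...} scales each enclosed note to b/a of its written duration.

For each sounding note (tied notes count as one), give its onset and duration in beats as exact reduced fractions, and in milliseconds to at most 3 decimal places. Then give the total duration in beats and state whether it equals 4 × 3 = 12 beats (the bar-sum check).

1) 0.0ms=0b +347.49ms=3/7b
2) 347.49ms=3/7b +347.49ms=3/7b
3) 694.981ms=6/7b +694.981ms=6/7b
4) 1389.961ms=12/7b +347.49ms=3/7b
5) 1737.452ms=15/7b +694.981ms=6/7b
6) 2432.432ms=3b +243.243ms=3/10b
7) 2675.676ms=33/10b +243.243ms=3/10b
8) 2918.919ms=18/5b +243.243ms=3/10b
9) 3162.162ms=39/10b +243.243ms=3/10b
10) 3405.405ms=21/5b +243.243ms=3/10b
11) 3648.649ms=9/2b +1216.216ms=3/2b
12) 4864.865ms=6b +486.486ms=3/5b
13) 5351.351ms=33/5b +486.486ms=3/5b
14) 5837.838ms=36/5b +486.486ms=3/5b
15) 6324.324ms=39/5b +486.486ms=3/5b
16) 6810.811ms=42/5b +486.486ms=3/5b
17) 7297.297ms=9b +486.486ms=3/5b
18) 7783.784ms=48/5b +486.486ms=3/5b
19) 8270.27ms=51/5b +486.486ms=3/5b
20) 8756.757ms=54/5b +486.486ms=3/5b
21) 9243.243ms=57/5b +486.486ms=3/5b
Σ=12b of 12 (74bpm 3/4) — PASS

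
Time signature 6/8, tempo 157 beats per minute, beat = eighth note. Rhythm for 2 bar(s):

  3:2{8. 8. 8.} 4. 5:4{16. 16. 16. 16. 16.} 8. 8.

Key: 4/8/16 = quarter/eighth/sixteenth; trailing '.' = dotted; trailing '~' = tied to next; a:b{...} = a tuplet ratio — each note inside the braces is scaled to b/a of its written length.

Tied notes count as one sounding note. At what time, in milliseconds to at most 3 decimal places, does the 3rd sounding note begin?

1. 0.0ms @ 0 + 382.166ms (1)
2. 382.166ms @ 1 + 382.166ms (1)
3. 764.331ms @ 2 + 382.166ms (1)
4. 1146.497ms @ 3 + 1146.497ms (3)
5. 2292.994ms @ 6 + 229.299ms (3/5)
6. 2522.293ms @ 33/5 + 229.299ms (3/5)
7. 2751.592ms @ 36/5 + 229.299ms (3/5)
8. 2980.892ms @ 39/5 + 229.299ms (3/5)
9. 3210.191ms @ 42/5 + 229.299ms (3/5)
10. 3439.49ms @ 9 + 573.248ms (3/2)
11. 4012.739ms @ 21/2 + 573.248ms (3/2)

note 3 onset = 2b = 764.331ms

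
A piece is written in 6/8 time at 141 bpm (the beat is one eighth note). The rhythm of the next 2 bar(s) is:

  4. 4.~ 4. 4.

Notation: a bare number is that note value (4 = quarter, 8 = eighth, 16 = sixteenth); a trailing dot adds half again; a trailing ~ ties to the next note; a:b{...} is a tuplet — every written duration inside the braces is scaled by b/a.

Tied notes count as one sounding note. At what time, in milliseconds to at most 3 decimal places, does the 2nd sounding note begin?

note 2 onset = 3b = 1276.596ms

1. 0.0ms @ 0 + 1276.596ms (3)
2. 1276.596ms @ 3 + 2553.191ms (6)
3. 3829.787ms @ 9 + 1276.596ms (3)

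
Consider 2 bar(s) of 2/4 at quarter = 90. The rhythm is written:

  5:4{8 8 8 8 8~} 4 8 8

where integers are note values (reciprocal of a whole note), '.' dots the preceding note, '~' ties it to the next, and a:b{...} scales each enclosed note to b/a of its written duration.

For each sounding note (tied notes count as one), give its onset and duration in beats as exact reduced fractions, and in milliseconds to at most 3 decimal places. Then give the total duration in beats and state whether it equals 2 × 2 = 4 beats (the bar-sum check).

1) 0.0ms=0b +266.667ms=2/5b
2) 266.667ms=2/5b +266.667ms=2/5b
3) 533.333ms=4/5b +266.667ms=2/5b
4) 800.0ms=6/5b +266.667ms=2/5b
5) 1066.667ms=8/5b +933.333ms=7/5b
6) 2000.0ms=3b +333.333ms=1/2b
7) 2333.333ms=7/2b +333.333ms=1/2b
Σ=4b of 4 (90bpm 2/4) — PASS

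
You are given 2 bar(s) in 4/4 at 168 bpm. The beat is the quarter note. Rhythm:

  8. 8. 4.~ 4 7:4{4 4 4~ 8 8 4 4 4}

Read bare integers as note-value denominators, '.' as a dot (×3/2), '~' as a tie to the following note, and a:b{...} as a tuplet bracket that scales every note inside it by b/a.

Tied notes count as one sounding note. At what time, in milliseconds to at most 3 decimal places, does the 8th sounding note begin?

1. 0.0ms @ 0 + 267.857ms (3/4)
2. 267.857ms @ 3/4 + 267.857ms (3/4)
3. 535.714ms @ 3/2 + 892.857ms (5/2)
4. 1428.571ms @ 4 + 204.082ms (4/7)
5. 1632.653ms @ 32/7 + 204.082ms (4/7)
6. 1836.735ms @ 36/7 + 306.122ms (6/7)
7. 2142.857ms @ 6 + 102.041ms (2/7)
8. 2244.898ms @ 44/7 + 204.082ms (4/7)
9. 2448.98ms @ 48/7 + 204.082ms (4/7)
10. 2653.061ms @ 52/7 + 204.082ms (4/7)

note 8 onset = 44/7b = 2244.898ms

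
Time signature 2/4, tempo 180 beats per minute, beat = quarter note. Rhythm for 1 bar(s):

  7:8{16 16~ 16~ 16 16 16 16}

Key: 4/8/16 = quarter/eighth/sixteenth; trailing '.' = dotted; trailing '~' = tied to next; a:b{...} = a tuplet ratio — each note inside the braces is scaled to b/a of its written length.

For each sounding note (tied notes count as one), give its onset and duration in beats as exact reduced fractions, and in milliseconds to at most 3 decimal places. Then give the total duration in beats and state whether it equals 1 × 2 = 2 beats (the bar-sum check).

1) 0.0ms=0b +95.238ms=2/7b
2) 95.238ms=2/7b +285.714ms=6/7b
3) 380.952ms=8/7b +95.238ms=2/7b
4) 476.19ms=10/7b +95.238ms=2/7b
5) 571.429ms=12/7b +95.238ms=2/7b
Σ=2b of 2 (180bpm 2/4) — PASS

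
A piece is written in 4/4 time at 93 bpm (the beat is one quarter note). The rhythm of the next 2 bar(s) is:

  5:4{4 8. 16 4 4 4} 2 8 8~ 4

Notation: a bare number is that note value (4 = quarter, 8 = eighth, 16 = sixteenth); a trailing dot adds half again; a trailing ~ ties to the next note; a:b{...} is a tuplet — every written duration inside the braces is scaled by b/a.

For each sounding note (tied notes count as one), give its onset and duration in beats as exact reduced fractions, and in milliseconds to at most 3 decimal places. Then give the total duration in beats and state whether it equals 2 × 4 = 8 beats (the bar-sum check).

1) 0.0ms=0b +516.129ms=4/5b
2) 516.129ms=4/5b +387.097ms=3/5b
3) 903.226ms=7/5b +129.032ms=1/5b
4) 1032.258ms=8/5b +516.129ms=4/5b
5) 1548.387ms=12/5b +516.129ms=4/5b
6) 2064.516ms=16/5b +516.129ms=4/5b
7) 2580.645ms=4b +1290.323ms=2b
8) 3870.968ms=6b +322.581ms=1/2b
9) 4193.548ms=13/2b +967.742ms=3/2b
Σ=8b of 8 (93bpm 4/4) — PASS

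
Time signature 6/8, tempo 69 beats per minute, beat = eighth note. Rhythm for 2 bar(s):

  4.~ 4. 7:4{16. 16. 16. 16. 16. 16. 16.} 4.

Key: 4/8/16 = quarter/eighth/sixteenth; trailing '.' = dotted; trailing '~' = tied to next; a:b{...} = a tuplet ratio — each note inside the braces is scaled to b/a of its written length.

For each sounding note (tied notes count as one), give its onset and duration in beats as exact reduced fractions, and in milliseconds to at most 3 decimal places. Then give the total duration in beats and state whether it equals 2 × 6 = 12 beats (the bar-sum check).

1) 0.0ms=0b +5217.391ms=6b
2) 5217.391ms=6b +372.671ms=3/7b
3) 5590.062ms=45/7b +372.671ms=3/7b
4) 5962.733ms=48/7b +372.671ms=3/7b
5) 6335.404ms=51/7b +372.671ms=3/7b
6) 6708.075ms=54/7b +372.671ms=3/7b
7) 7080.745ms=57/7b +372.671ms=3/7b
8) 7453.416ms=60/7b +372.671ms=3/7b
9) 7826.087ms=9b +2608.696ms=3b
Σ=12b of 12 (69bpm 6/8) — PASS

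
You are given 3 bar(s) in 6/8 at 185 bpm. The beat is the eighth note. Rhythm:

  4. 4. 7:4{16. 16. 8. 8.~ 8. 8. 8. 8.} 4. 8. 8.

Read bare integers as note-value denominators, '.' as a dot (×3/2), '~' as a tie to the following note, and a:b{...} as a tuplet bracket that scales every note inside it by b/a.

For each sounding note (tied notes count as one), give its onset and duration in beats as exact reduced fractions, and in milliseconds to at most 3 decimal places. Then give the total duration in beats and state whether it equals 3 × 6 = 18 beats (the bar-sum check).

1) 0.0ms=0b +972.973ms=3b
2) 972.973ms=3b +972.973ms=3b
3) 1945.946ms=6b +138.996ms=3/7b
4) 2084.942ms=45/7b +138.996ms=3/7b
5) 2223.938ms=48/7b +277.992ms=6/7b
6) 2501.931ms=54/7b +555.985ms=12/7b
7) 3057.915ms=66/7b +277.992ms=6/7b
8) 3335.907ms=72/7b +277.992ms=6/7b
9) 3613.9ms=78/7b +277.992ms=6/7b
10) 3891.892ms=12b +972.973ms=3b
11) 4864.865ms=15b +486.486ms=3/2b
12) 5351.351ms=33/2b +486.486ms=3/2b
Σ=18b of 18 (185bpm 6/8) — PASS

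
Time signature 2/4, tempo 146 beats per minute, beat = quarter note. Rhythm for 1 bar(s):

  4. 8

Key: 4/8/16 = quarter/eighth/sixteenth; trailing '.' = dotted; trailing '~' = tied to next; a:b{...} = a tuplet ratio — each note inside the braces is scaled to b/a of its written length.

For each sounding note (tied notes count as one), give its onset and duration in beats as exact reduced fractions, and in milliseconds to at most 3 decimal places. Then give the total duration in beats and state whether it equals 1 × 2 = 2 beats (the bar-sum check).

1) 0.0ms=0b +616.438ms=3/2b
2) 616.438ms=3/2b +205.479ms=1/2b
Σ=2b of 2 (146bpm 2/4) — PASS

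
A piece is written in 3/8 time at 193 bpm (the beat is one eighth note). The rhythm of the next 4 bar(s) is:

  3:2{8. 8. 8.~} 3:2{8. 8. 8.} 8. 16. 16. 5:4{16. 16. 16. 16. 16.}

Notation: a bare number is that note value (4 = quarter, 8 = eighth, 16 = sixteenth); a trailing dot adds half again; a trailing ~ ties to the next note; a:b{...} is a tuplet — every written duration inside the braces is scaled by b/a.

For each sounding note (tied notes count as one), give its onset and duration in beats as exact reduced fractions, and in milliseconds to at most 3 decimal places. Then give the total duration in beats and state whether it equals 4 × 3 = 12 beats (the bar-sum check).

1) 0.0ms=0b +310.881ms=1b
2) 310.881ms=1b +310.881ms=1b
3) 621.762ms=2b +621.762ms=2b
4) 1243.523ms=4b +310.881ms=1b
5) 1554.404ms=5b +310.881ms=1b
6) 1865.285ms=6b +466.321ms=3/2b
7) 2331.606ms=15/2b +233.161ms=3/4b
8) 2564.767ms=33/4b +233.161ms=3/4b
9) 2797.927ms=9b +186.528ms=3/5b
10) 2984.456ms=48/5b +186.528ms=3/5b
11) 3170.984ms=51/5b +186.528ms=3/5b
12) 3357.513ms=54/5b +186.528ms=3/5b
13) 3544.041ms=57/5b +186.528ms=3/5b
Σ=12b of 12 (193bpm 3/8) — PASS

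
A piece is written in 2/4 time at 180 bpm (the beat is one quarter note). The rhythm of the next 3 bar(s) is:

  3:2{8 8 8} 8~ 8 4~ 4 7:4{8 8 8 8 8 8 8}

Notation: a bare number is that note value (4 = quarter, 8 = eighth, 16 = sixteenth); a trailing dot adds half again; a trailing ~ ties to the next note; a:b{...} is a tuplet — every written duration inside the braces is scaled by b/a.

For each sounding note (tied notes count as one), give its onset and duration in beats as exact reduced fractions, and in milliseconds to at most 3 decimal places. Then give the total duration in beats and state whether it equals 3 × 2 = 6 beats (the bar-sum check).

1) 0.0ms=0b +111.111ms=1/3b
2) 111.111ms=1/3b +111.111ms=1/3b
3) 222.222ms=2/3b +111.111ms=1/3b
4) 333.333ms=1b +333.333ms=1b
5) 666.667ms=2b +666.667ms=2b
6) 1333.333ms=4b +95.238ms=2/7b
7) 1428.571ms=30/7b +95.238ms=2/7b
8) 1523.81ms=32/7b +95.238ms=2/7b
9) 1619.048ms=34/7b +95.238ms=2/7b
10) 1714.286ms=36/7b +95.238ms=2/7b
11) 1809.524ms=38/7b +95.238ms=2/7b
12) 1904.762ms=40/7b +95.238ms=2/7b
Σ=6b of 6 (180bpm 2/4) — PASS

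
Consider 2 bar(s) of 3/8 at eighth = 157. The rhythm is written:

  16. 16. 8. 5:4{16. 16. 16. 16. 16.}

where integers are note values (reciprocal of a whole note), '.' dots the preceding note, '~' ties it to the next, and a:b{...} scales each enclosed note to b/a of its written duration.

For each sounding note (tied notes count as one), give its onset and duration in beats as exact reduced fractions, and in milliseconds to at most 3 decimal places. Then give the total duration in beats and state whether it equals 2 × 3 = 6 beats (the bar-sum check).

1) 0.0ms=0b +286.624ms=3/4b
2) 286.624ms=3/4b +286.624ms=3/4b
3) 573.248ms=3/2b +573.248ms=3/2b
4) 1146.497ms=3b +229.299ms=3/5b
5) 1375.796ms=18/5b +229.299ms=3/5b
6) 1605.096ms=21/5b +229.299ms=3/5b
7) 1834.395ms=24/5b +229.299ms=3/5b
8) 2063.694ms=27/5b +229.299ms=3/5b
Σ=6b of 6 (157bpm 3/8) — PASS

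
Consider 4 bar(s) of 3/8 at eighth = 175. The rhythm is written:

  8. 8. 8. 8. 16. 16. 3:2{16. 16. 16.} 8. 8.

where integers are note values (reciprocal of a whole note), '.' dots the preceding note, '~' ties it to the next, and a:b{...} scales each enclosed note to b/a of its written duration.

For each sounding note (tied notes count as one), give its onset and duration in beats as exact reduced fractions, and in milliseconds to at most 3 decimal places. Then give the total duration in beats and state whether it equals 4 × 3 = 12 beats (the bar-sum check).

1) 0.0ms=0b +514.286ms=3/2b
2) 514.286ms=3/2b +514.286ms=3/2b
3) 1028.571ms=3b +514.286ms=3/2b
4) 1542.857ms=9/2b +514.286ms=3/2b
5) 2057.143ms=6b +257.143ms=3/4b
6) 2314.286ms=27/4b +257.143ms=3/4b
7) 2571.429ms=15/2b +171.429ms=1/2b
8) 2742.857ms=8b +171.429ms=1/2b
9) 2914.286ms=17/2b +171.429ms=1/2b
10) 3085.714ms=9b +514.286ms=3/2b
11) 3600.0ms=21/2b +514.286ms=3/2b
Σ=12b of 12 (175bpm 3/8) — PASS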